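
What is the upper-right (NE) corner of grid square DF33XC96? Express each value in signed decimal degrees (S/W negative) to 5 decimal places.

-36.88750, -112.00000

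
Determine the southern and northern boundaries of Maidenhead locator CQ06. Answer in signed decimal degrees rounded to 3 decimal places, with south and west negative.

76.000, 77.000

Field C=2, Q=16: +2·20° lon, +16·10° lat → SW at lon -140°, lat 70°.
Square 0, 6: +0·2° lon, +6·1° lat → SW at lon -140°, lat 76°.
Cell spans 2° lon × 1° lat.
south 76.000, north 77.000.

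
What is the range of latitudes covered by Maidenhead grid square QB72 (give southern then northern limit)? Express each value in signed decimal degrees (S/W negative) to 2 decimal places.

Field Q=16, B=1: +16·20° lon, +1·10° lat → SW at lon 140°, lat -80°.
Square 7, 2: +7·2° lon, +2·1° lat → SW at lon 154°, lat -78°.
Cell spans 2° lon × 1° lat.
south -78.00, north -77.00.

-78.00, -77.00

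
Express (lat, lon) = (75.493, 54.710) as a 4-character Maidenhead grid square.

Offset from 180°W / 90°S: lon 234.71°, lat 165.49°.
Field: lon ⌊234.71/20⌋ = 11 → L; lat ⌊165.49/10⌋ = 16 → Q.
Square: lon ⌊14.71/2⌋ = 7; lat ⌊5.49/1⌋ = 5.

LQ75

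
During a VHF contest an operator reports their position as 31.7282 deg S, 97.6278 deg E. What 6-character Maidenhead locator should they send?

NF88tg

Shift to the Maidenhead origin (180°W, 90°S): lon 277.6278, lat 58.2718.
Field: 277.6278/20 → 13 → N, 58.2718/10 → 5 → F; chars NF.
Square: 17.6278/2 → 8, 8.2718/1 → 8; chars 88.
Subsquare: 1.6278/0.0833333 → 19 → t, 0.2718/0.0416667 → 6 → g; chars tg.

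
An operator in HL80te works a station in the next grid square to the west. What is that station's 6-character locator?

HL80se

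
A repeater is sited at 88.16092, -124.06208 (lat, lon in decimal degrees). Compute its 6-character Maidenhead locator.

CR78xd

Add 180° to longitude and 90° to latitude: 55.9379, 178.1609.
Field: lon ⌊55.9379/20⌋ = 2 → C; lat ⌊178.1609/10⌋ = 17 → R.
Square: lon ⌊15.9379/2⌋ = 7; lat ⌊8.1609/1⌋ = 8.
Subsquare: lon ⌊1.9379/0.0833333⌋ = 23 → x; lat ⌊0.1609/0.0416667⌋ = 3 → d.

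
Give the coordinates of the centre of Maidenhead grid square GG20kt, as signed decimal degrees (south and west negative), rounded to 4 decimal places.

Field G=6, G=6: +6·20° lon, +6·10° lat → SW at lon -60°, lat -30°.
Square 2, 0: +2·2° lon, +0·1° lat → SW at lon -56°, lat -30°.
Subsquare k=10, t=19: +10·0.0833333° lon, +19·0.0416667° lat → SW at lon -55.1667°, lat -29.2083°.
Cell spans 0.0833333° lon × 0.0416667° lat. Centre is SW corner plus half of each.
latitude -29.1875, longitude -55.1250.

-29.1875, -55.1250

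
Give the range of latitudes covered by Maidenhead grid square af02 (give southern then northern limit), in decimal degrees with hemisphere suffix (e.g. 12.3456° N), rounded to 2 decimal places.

38.00° S, 37.00° S

Field A=0, F=5: +0·20° lon, +5·10° lat → SW at lon -180°, lat -40°.
Square 0, 2: +0·2° lon, +2·1° lat → SW at lon -180°, lat -38°.
Cell spans 2° lon × 1° lat.
south 38.00° S, north 37.00° S.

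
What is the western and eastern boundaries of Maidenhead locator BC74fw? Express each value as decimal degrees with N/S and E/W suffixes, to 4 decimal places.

145.5833° W, 145.5000° W

Field B=1, C=2: +1·20° lon, +2·10° lat → SW at lon -160°, lat -70°.
Square 7, 4: +7·2° lon, +4·1° lat → SW at lon -146°, lat -66°.
Subsquare f=5, w=22: +5·0.0833333° lon, +22·0.0416667° lat → SW at lon -145.583°, lat -65.0833°.
Cell spans 0.0833333° lon × 0.0416667° lat.
west 145.5833° W, east 145.5000° W.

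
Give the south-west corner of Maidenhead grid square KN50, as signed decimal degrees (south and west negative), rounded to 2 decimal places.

40.00, 30.00

Field K=10, N=13: +10·20° lon, +13·10° lat → SW at lon 20°, lat 40°.
Square 5, 0: +5·2° lon, +0·1° lat → SW at lon 30°, lat 40°.
latitude 40.00, longitude 30.00.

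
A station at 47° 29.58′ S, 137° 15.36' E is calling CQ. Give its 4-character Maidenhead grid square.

Add 180° to longitude and 90° to latitude: 317.26, 42.51.
Field: lon ⌊317.26/20⌋ = 15 → P; lat ⌊42.51/10⌋ = 4 → E.
Square: lon ⌊17.26/2⌋ = 8; lat ⌊2.51/1⌋ = 2.

PE82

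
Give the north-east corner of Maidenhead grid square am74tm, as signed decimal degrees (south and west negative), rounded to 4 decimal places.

34.5417, -164.3333

Field A=0, M=12: +0·20° lon, +12·10° lat → SW at lon -180°, lat 30°.
Square 7, 4: +7·2° lon, +4·1° lat → SW at lon -166°, lat 34°.
Subsquare t=19, m=12: +19·0.0833333° lon, +12·0.0416667° lat → SW at lon -164.417°, lat 34.5°.
Cell spans 0.0833333° lon × 0.0416667° lat. NE corner is SW corner plus one full cell.
latitude 34.5417, longitude -164.3333.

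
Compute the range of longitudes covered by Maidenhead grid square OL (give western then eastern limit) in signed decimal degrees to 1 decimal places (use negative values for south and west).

100.0, 120.0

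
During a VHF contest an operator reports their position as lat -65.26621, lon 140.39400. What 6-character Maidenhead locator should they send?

QC04er

Add 180° to longitude and 90° to latitude: 320.3940, 24.7338.
Field: 320.3940/20 → 16 → Q, 24.7338/10 → 2 → C; chars QC.
Square: 0.3940/2 → 0, 4.7338/1 → 4; chars 04.
Subsquare: 0.3940/0.0833333 → 4 → e, 0.7338/0.0416667 → 17 → r; chars er.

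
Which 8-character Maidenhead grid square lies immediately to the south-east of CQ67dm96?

CQ67em05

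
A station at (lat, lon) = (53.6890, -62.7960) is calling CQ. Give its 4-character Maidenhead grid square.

Shift to the Maidenhead origin (180°W, 90°S): lon 117.20, lat 143.69.
Field: 117.20/20 → 5 → F, 143.69/10 → 14 → O; chars FO.
Square: 17.20/2 → 8, 3.69/1 → 3; chars 83.

FO83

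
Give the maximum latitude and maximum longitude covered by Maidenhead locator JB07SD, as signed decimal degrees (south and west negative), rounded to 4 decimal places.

-72.8333, 1.5833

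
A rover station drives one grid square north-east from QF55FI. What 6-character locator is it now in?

QF55gj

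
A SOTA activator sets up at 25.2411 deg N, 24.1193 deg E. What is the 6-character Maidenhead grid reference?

Shift to the Maidenhead origin (180°W, 90°S): lon 204.1193, lat 115.2411.
Field: lon ⌊204.1193/20⌋ = 10 → K; lat ⌊115.2411/10⌋ = 11 → L.
Square: lon ⌊4.1193/2⌋ = 2; lat ⌊5.2411/1⌋ = 5.
Subsquare: lon ⌊0.1193/0.0833333⌋ = 1 → b; lat ⌊0.2411/0.0416667⌋ = 5 → f.

KL25bf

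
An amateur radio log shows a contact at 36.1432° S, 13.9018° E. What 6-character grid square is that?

Shift to the Maidenhead origin (180°W, 90°S): lon 193.9018, lat 53.8568.
Field (20°×10°, letters A–R): 193.9018/20 → 9 → J, 53.8568/10 → 5 → F; chars JF.
Square (2°×1°, digits 0–9): 13.9018/2 → 6, 3.8568/1 → 3; chars 63.
Subsquare (5′×2.5′, letters a–x): 1.9018/0.0833333 → 22 → w, 0.8568/0.0416667 → 20 → u; chars wu.

JF63wu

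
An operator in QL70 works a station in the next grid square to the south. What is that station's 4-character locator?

Latitude square 0; −1 → -1, wraps to 9, carry into field.
Latitude field L = 11; −1 → 10 = K.
The longitude characters are unchanged.

QK79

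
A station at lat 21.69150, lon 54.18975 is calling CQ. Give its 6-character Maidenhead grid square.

LL71cq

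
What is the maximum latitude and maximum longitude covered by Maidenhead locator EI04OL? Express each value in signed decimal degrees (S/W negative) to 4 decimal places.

-5.5000, -98.7500

Field E=4, I=8: +4·20° lon, +8·10° lat → SW at lon -100°, lat -10°.
Square 0, 4: +0·2° lon, +4·1° lat → SW at lon -100°, lat -6°.
Subsquare o=14, l=11: +14·0.0833333° lon, +11·0.0416667° lat → SW at lon -98.8333°, lat -5.54167°.
Cell spans 0.0833333° lon × 0.0416667° lat. NE corner is SW corner plus one full cell.
latitude -5.5000, longitude -98.7500.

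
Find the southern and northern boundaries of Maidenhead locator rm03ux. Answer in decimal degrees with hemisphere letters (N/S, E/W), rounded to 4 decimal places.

33.9583° N, 34.0000° N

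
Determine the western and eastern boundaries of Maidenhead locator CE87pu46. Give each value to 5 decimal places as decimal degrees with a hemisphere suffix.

Field C=2, E=4: +2·20° lon, +4·10° lat → SW at lon -140°, lat -50°.
Square 8, 7: +8·2° lon, +7·1° lat → SW at lon -124°, lat -43°.
Subsquare p=15, u=20: +15·0.0833333° lon, +20·0.0416667° lat → SW at lon -122.75°, lat -42.1667°.
Extended square 4, 6: +4·0.00833333° lon, +6·0.00416667° lat → SW at lon -122.717°, lat -42.1417°.
Cell spans 0.00833333° lon × 0.00416667° lat.
west 122.71667° W, east 122.70833° W.

122.71667° W, 122.70833° W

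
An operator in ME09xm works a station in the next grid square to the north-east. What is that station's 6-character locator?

ME19an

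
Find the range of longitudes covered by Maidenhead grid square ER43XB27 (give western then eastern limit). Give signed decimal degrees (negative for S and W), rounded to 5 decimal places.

-90.06667, -90.05833

Field E=4, R=17: +4·20° lon, +17·10° lat → SW at lon -100°, lat 80°.
Square 4, 3: +4·2° lon, +3·1° lat → SW at lon -92°, lat 83°.
Subsquare x=23, b=1: +23·0.0833333° lon, +1·0.0416667° lat → SW at lon -90.0833°, lat 83.0417°.
Extended square 2, 7: +2·0.00833333° lon, +7·0.00416667° lat → SW at lon -90.0667°, lat 83.0708°.
Cell spans 0.00833333° lon × 0.00416667° lat.
west -90.06667, east -90.05833.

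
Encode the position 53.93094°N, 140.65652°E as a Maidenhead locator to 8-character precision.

QO03hw83

Shift to the Maidenhead origin (180°W, 90°S): lon 320.65652, lat 143.93094.
Field: lon ⌊320.65652/20⌋ = 16 → Q; lat ⌊143.93094/10⌋ = 14 → O.
Square: lon ⌊0.65652/2⌋ = 0; lat ⌊3.93094/1⌋ = 3.
Subsquare: lon ⌊0.65652/0.0833333⌋ = 7 → h; lat ⌊0.93094/0.0416667⌋ = 22 → w.
Extended square: lon ⌊0.07319/0.00833333⌋ = 8; lat ⌊0.01427/0.00416667⌋ = 3.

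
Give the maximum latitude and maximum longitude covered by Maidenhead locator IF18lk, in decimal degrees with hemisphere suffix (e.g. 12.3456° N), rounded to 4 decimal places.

Field I=8, F=5: +8·20° lon, +5·10° lat → SW at lon -20°, lat -40°.
Square 1, 8: +1·2° lon, +8·1° lat → SW at lon -18°, lat -32°.
Subsquare l=11, k=10: +11·0.0833333° lon, +10·0.0416667° lat → SW at lon -17.0833°, lat -31.5833°.
Cell spans 0.0833333° lon × 0.0416667° lat. NE corner is SW corner plus one full cell.
latitude 31.5417° S, longitude 17.0000° W.

31.5417° S, 17.0000° W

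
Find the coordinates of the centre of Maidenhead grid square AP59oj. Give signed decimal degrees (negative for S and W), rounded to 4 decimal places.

Field A=0, P=15: +0·20° lon, +15·10° lat → SW at lon -180°, lat 60°.
Square 5, 9: +5·2° lon, +9·1° lat → SW at lon -170°, lat 69°.
Subsquare o=14, j=9: +14·0.0833333° lon, +9·0.0416667° lat → SW at lon -168.833°, lat 69.375°.
Cell spans 0.0833333° lon × 0.0416667° lat. Centre is SW corner plus half of each.
latitude 69.3958, longitude -168.7917.

69.3958, -168.7917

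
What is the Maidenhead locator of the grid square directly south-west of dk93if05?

Longitude extended square 0; −1 → -1, wraps to 9, carry into subsquare.
Longitude subsquare i = 8; −1 → 7 = h.
Latitude extended square 5; −1 → 4.

DK93hf94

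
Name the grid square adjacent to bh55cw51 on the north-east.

BH55cw62

Longitude extended square 5; +1 → 6.
Latitude extended square 1; +1 → 2.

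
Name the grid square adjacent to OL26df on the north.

Latitude subsquare f = 5; +1 → 6 = g.
The longitude characters are unchanged.

OL26dg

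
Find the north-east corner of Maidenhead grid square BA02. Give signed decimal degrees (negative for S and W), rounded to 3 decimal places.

Field B=1, A=0: +1·20° lon, +0·10° lat → SW at lon -160°, lat -90°.
Square 0, 2: +0·2° lon, +2·1° lat → SW at lon -160°, lat -88°.
Cell spans 2° lon × 1° lat. NE corner is SW corner plus one full cell.
latitude -87.000, longitude -158.000.

-87.000, -158.000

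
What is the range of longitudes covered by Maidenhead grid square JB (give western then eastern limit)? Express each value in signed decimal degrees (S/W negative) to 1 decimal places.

Field J=9, B=1: +9·20° lon, +1·10° lat → SW at lon 0°, lat -80°.
Cell spans 20° lon × 10° lat.
west 0.0, east 20.0.

0.0, 20.0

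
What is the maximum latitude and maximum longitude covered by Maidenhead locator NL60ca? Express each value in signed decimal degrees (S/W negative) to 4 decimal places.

20.0417, 92.2500

Field N=13, L=11: +13·20° lon, +11·10° lat → SW at lon 80°, lat 20°.
Square 6, 0: +6·2° lon, +0·1° lat → SW at lon 92°, lat 20°.
Subsquare c=2, a=0: +2·0.0833333° lon, +0·0.0416667° lat → SW at lon 92.1667°, lat 20°.
Cell spans 0.0833333° lon × 0.0416667° lat. NE corner is SW corner plus one full cell.
latitude 20.0417, longitude 92.2500.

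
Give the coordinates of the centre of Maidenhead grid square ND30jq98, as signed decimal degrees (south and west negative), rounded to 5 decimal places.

-59.29792, 86.82917

Field N=13, D=3: +13·20° lon, +3·10° lat → SW at lon 80°, lat -60°.
Square 3, 0: +3·2° lon, +0·1° lat → SW at lon 86°, lat -60°.
Subsquare j=9, q=16: +9·0.0833333° lon, +16·0.0416667° lat → SW at lon 86.75°, lat -59.3333°.
Extended square 9, 8: +9·0.00833333° lon, +8·0.00416667° lat → SW at lon 86.825°, lat -59.3°.
Cell spans 0.00833333° lon × 0.00416667° lat. Centre is SW corner plus half of each.
latitude -59.29792, longitude 86.82917.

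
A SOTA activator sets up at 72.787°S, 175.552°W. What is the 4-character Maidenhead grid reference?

AB27

Add 180° to longitude and 90° to latitude: 4.45, 17.21.
Field: 4.45/20 → 0 → A, 17.21/10 → 1 → B; chars AB.
Square: 4.45/2 → 2, 7.21/1 → 7; chars 27.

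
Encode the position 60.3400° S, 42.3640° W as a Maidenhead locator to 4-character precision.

Offset from 180°W / 90°S: lon 137.64°, lat 29.66°.
Field: lon ⌊137.64/20⌋ = 6 → G; lat ⌊29.66/10⌋ = 2 → C.
Square: lon ⌊17.64/2⌋ = 8; lat ⌊9.66/1⌋ = 9.

GC89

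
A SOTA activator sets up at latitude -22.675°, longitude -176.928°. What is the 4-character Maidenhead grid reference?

AG17

Shift to the Maidenhead origin (180°W, 90°S): lon 3.07, lat 67.33.
Field: 3.07/20 → 0 → A, 67.33/10 → 6 → G; chars AG.
Square: 3.07/2 → 1, 7.33/1 → 7; chars 17.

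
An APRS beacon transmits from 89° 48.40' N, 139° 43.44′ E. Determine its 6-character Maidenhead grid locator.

Shift to the Maidenhead origin (180°W, 90°S): lon 319.7240, lat 179.8067.
Field: 319.7240/20 → 15 → P, 179.8067/10 → 17 → R; chars PR.
Square: 19.7240/2 → 9, 9.8067/1 → 9; chars 99.
Subsquare: 1.7240/0.0833333 → 20 → u, 0.8067/0.0416667 → 19 → t; chars ut.

PR99ut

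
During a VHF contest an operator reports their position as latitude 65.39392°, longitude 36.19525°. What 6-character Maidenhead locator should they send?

KP85cj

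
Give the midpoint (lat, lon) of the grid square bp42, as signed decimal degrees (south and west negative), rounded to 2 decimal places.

62.50, -151.00

Field B=1, P=15: +1·20° lon, +15·10° lat → SW at lon -160°, lat 60°.
Square 4, 2: +4·2° lon, +2·1° lat → SW at lon -152°, lat 62°.
Cell spans 2° lon × 1° lat. Centre is SW corner plus half of each.
latitude 62.50, longitude -151.00.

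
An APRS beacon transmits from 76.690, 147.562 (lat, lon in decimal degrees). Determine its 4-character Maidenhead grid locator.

QQ36

Add 180° to longitude and 90° to latitude: 327.56, 166.69.
Field: lon ⌊327.56/20⌋ = 16 → Q; lat ⌊166.69/10⌋ = 16 → Q.
Square: lon ⌊7.56/2⌋ = 3; lat ⌊6.69/1⌋ = 6.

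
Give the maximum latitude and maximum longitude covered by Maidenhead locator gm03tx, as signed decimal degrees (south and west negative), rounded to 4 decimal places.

34.0000, -58.3333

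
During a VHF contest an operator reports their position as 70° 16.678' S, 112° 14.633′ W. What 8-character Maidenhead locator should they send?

DB39vr03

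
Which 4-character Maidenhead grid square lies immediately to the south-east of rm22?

RM31

Longitude square 2; +1 → 3.
Latitude square 2; −1 → 1.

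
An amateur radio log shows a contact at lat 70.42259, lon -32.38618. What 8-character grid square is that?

Offset from 180°W / 90°S: lon 147.61382°, lat 160.42259°.
Field: lon ⌊147.61382/20⌋ = 7 → H; lat ⌊160.42259/10⌋ = 16 → Q.
Square: lon ⌊7.61382/2⌋ = 3; lat ⌊0.42259/1⌋ = 0.
Subsquare: lon ⌊1.61382/0.0833333⌋ = 19 → t; lat ⌊0.42259/0.0416667⌋ = 10 → k.
Extended square: lon ⌊0.03049/0.00833333⌋ = 3; lat ⌊0.00592/0.00416667⌋ = 1.

HQ30tk31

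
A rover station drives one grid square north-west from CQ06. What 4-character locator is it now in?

BQ97

Longitude square 0; −1 → -1, wraps to 9, carry into field.
Longitude field C = 2; −1 → 1 = B.
Latitude square 6; +1 → 7.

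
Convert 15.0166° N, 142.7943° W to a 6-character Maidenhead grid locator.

BK85oa

Shift to the Maidenhead origin (180°W, 90°S): lon 37.2057, lat 105.0166.
Field: lon ⌊37.2057/20⌋ = 1 → B; lat ⌊105.0166/10⌋ = 10 → K.
Square: lon ⌊17.2057/2⌋ = 8; lat ⌊5.0166/1⌋ = 5.
Subsquare: lon ⌊1.2057/0.0833333⌋ = 14 → o; lat ⌊0.0166/0.0416667⌋ = 0 → a.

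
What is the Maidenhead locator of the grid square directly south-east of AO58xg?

AO68af

Longitude subsquare x = 23; +1 → 24, wraps to 0 = a, carry into square.
Longitude square 5; +1 → 6.
Latitude subsquare g = 6; −1 → 5 = f.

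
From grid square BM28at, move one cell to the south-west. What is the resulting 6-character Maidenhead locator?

Longitude subsquare a = 0; −1 → -1, wraps to 23 = x, carry into square.
Longitude square 2; −1 → 1.
Latitude subsquare t = 19; −1 → 18 = s.

BM18xs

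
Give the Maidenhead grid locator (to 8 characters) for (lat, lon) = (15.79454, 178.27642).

Add 180° to longitude and 90° to latitude: 358.27642, 105.79454.
Field: 358.27642/20 → 17 → R, 105.79454/10 → 10 → K; chars RK.
Square: 18.27642/2 → 9, 5.79454/1 → 5; chars 95.
Subsquare: 0.27642/0.0833333 → 3 → d, 0.79454/0.0416667 → 19 → t; chars dt.
Extended square: 0.02642/0.00833333 → 3, 0.00287/0.00416667 → 0; chars 30.

RK95dt30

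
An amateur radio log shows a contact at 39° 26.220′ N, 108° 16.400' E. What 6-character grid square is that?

Offset from 180°W / 90°S: lon 288.2733°, lat 129.4370°.
Field: lon ⌊288.2733/20⌋ = 14 → O; lat ⌊129.4370/10⌋ = 12 → M.
Square: lon ⌊8.2733/2⌋ = 4; lat ⌊9.4370/1⌋ = 9.
Subsquare: lon ⌊0.2733/0.0833333⌋ = 3 → d; lat ⌊0.4370/0.0416667⌋ = 10 → k.

OM49dk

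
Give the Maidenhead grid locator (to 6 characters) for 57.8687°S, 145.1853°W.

Offset from 180°W / 90°S: lon 34.8147°, lat 32.1313°.
Field (20°×10°, letters A–R): lon ⌊34.8147/20⌋ = 1 → B; lat ⌊32.1313/10⌋ = 3 → D.
Square (2°×1°, digits 0–9): lon ⌊14.8147/2⌋ = 7; lat ⌊2.1313/1⌋ = 2.
Subsquare (5′×2.5′, letters a–x): lon ⌊0.8147/0.0833333⌋ = 9 → j; lat ⌊0.1313/0.0416667⌋ = 3 → d.

BD72jd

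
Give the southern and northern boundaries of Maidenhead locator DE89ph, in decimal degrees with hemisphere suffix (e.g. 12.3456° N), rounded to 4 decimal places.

40.7083° S, 40.6667° S

Field D=3, E=4: +3·20° lon, +4·10° lat → SW at lon -120°, lat -50°.
Square 8, 9: +8·2° lon, +9·1° lat → SW at lon -104°, lat -41°.
Subsquare p=15, h=7: +15·0.0833333° lon, +7·0.0416667° lat → SW at lon -102.75°, lat -40.7083°.
Cell spans 0.0833333° lon × 0.0416667° lat.
south 40.7083° S, north 40.6667° S.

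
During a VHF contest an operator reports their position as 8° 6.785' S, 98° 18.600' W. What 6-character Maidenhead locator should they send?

EI01uv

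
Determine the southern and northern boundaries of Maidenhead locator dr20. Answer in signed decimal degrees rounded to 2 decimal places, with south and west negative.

Field D=3, R=17: +3·20° lon, +17·10° lat → SW at lon -120°, lat 80°.
Square 2, 0: +2·2° lon, +0·1° lat → SW at lon -116°, lat 80°.
Cell spans 2° lon × 1° lat.
south 80.00, north 81.00.

80.00, 81.00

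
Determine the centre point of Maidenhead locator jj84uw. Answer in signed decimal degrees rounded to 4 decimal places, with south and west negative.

Field J=9, J=9: +9·20° lon, +9·10° lat → SW at lon 0°, lat 0°.
Square 8, 4: +8·2° lon, +4·1° lat → SW at lon 16°, lat 4°.
Subsquare u=20, w=22: +20·0.0833333° lon, +22·0.0416667° lat → SW at lon 17.6667°, lat 4.91667°.
Cell spans 0.0833333° lon × 0.0416667° lat. Centre is SW corner plus half of each.
latitude 4.9375, longitude 17.7083.

4.9375, 17.7083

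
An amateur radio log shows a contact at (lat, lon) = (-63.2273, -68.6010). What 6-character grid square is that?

Offset from 180°W / 90°S: lon 111.3990°, lat 26.7727°.
Field: 111.3990/20 → 5 → F, 26.7727/10 → 2 → C; chars FC.
Square: 11.3990/2 → 5, 6.7727/1 → 6; chars 56.
Subsquare: 1.3990/0.0833333 → 16 → q, 0.7727/0.0416667 → 18 → s; chars qs.

FC56qs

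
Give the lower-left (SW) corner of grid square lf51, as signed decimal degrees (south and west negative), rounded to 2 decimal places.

-39.00, 50.00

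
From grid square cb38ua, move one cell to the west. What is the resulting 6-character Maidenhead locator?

CB38ta

Longitude subsquare u = 20; −1 → 19 = t.
The latitude characters are unchanged.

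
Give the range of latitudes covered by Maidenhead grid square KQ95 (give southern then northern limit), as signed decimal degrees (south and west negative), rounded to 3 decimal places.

75.000, 76.000

Field K=10, Q=16: +10·20° lon, +16·10° lat → SW at lon 20°, lat 70°.
Square 9, 5: +9·2° lon, +5·1° lat → SW at lon 38°, lat 75°.
Cell spans 2° lon × 1° lat.
south 75.000, north 76.000.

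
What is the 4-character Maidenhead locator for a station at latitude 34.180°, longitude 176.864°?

RM84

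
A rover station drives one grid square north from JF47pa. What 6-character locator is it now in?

Latitude subsquare a = 0; +1 → 1 = b.
The longitude characters are unchanged.

JF47pb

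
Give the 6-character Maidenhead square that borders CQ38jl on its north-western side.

CQ38im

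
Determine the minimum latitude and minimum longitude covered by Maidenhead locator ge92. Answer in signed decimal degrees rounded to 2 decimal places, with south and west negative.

-48.00, -42.00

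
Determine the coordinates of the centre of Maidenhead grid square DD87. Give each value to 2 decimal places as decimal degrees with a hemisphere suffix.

52.50° S, 103.00° W

Field D=3, D=3: +3·20° lon, +3·10° lat → SW at lon -120°, lat -60°.
Square 8, 7: +8·2° lon, +7·1° lat → SW at lon -104°, lat -53°.
Cell spans 2° lon × 1° lat. Centre is SW corner plus half of each.
latitude 52.50° S, longitude 103.00° W.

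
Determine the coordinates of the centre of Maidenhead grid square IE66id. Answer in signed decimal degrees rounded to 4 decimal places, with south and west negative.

-43.8542, -7.2917

Field I=8, E=4: +8·20° lon, +4·10° lat → SW at lon -20°, lat -50°.
Square 6, 6: +6·2° lon, +6·1° lat → SW at lon -8°, lat -44°.
Subsquare i=8, d=3: +8·0.0833333° lon, +3·0.0416667° lat → SW at lon -7.33333°, lat -43.875°.
Cell spans 0.0833333° lon × 0.0416667° lat. Centre is SW corner plus half of each.
latitude -43.8542, longitude -7.2917.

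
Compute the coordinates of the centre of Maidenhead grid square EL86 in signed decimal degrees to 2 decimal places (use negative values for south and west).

26.50, -83.00

Field E=4, L=11: +4·20° lon, +11·10° lat → SW at lon -100°, lat 20°.
Square 8, 6: +8·2° lon, +6·1° lat → SW at lon -84°, lat 26°.
Cell spans 2° lon × 1° lat. Centre is SW corner plus half of each.
latitude 26.50, longitude -83.00.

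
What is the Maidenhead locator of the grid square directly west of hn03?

GN93

Longitude square 0; −1 → -1, wraps to 9, carry into field.
Longitude field H = 7; −1 → 6 = G.
The latitude characters are unchanged.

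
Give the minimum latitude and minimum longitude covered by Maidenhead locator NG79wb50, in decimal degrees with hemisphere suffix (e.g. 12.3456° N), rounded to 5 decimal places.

Field N=13, G=6: +13·20° lon, +6·10° lat → SW at lon 80°, lat -30°.
Square 7, 9: +7·2° lon, +9·1° lat → SW at lon 94°, lat -21°.
Subsquare w=22, b=1: +22·0.0833333° lon, +1·0.0416667° lat → SW at lon 95.8333°, lat -20.9583°.
Extended square 5, 0: +5·0.00833333° lon, +0·0.00416667° lat → SW at lon 95.875°, lat -20.9583°.
latitude 20.95833° S, longitude 95.87500° E.

20.95833° S, 95.87500° E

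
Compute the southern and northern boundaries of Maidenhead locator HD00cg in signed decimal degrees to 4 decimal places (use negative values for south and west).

-59.7500, -59.7083

Field H=7, D=3: +7·20° lon, +3·10° lat → SW at lon -40°, lat -60°.
Square 0, 0: +0·2° lon, +0·1° lat → SW at lon -40°, lat -60°.
Subsquare c=2, g=6: +2·0.0833333° lon, +6·0.0416667° lat → SW at lon -39.8333°, lat -59.75°.
Cell spans 0.0833333° lon × 0.0416667° lat.
south -59.7500, north -59.7083.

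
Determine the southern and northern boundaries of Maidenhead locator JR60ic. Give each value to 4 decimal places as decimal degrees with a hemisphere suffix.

Field J=9, R=17: +9·20° lon, +17·10° lat → SW at lon 0°, lat 80°.
Square 6, 0: +6·2° lon, +0·1° lat → SW at lon 12°, lat 80°.
Subsquare i=8, c=2: +8·0.0833333° lon, +2·0.0416667° lat → SW at lon 12.6667°, lat 80.0833°.
Cell spans 0.0833333° lon × 0.0416667° lat.
south 80.0833° N, north 80.1250° N.

80.0833° N, 80.1250° N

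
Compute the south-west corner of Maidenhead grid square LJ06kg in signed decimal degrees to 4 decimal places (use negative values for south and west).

6.2500, 40.8333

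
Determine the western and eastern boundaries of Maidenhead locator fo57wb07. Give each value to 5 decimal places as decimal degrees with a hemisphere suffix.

Field F=5, O=14: +5·20° lon, +14·10° lat → SW at lon -80°, lat 50°.
Square 5, 7: +5·2° lon, +7·1° lat → SW at lon -70°, lat 57°.
Subsquare w=22, b=1: +22·0.0833333° lon, +1·0.0416667° lat → SW at lon -68.1667°, lat 57.0417°.
Extended square 0, 7: +0·0.00833333° lon, +7·0.00416667° lat → SW at lon -68.1667°, lat 57.0708°.
Cell spans 0.00833333° lon × 0.00416667° lat.
west 68.16667° W, east 68.15833° W.

68.16667° W, 68.15833° W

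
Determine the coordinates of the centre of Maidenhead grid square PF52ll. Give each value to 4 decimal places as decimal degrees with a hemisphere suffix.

37.5208° S, 130.9583° E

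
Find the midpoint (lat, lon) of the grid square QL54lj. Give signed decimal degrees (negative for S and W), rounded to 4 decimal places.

Field Q=16, L=11: +16·20° lon, +11·10° lat → SW at lon 140°, lat 20°.
Square 5, 4: +5·2° lon, +4·1° lat → SW at lon 150°, lat 24°.
Subsquare l=11, j=9: +11·0.0833333° lon, +9·0.0416667° lat → SW at lon 150.917°, lat 24.375°.
Cell spans 0.0833333° lon × 0.0416667° lat. Centre is SW corner plus half of each.
latitude 24.3958, longitude 150.9583.

24.3958, 150.9583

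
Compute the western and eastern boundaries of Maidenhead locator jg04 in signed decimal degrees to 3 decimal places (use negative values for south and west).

Field J=9, G=6: +9·20° lon, +6·10° lat → SW at lon 0°, lat -30°.
Square 0, 4: +0·2° lon, +4·1° lat → SW at lon 0°, lat -26°.
Cell spans 2° lon × 1° lat.
west 0.000, east 2.000.

0.000, 2.000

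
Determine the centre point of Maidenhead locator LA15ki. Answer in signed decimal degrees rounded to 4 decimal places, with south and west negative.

Field L=11, A=0: +11·20° lon, +0·10° lat → SW at lon 40°, lat -90°.
Square 1, 5: +1·2° lon, +5·1° lat → SW at lon 42°, lat -85°.
Subsquare k=10, i=8: +10·0.0833333° lon, +8·0.0416667° lat → SW at lon 42.8333°, lat -84.6667°.
Cell spans 0.0833333° lon × 0.0416667° lat. Centre is SW corner plus half of each.
latitude -84.6458, longitude 42.8750.

-84.6458, 42.8750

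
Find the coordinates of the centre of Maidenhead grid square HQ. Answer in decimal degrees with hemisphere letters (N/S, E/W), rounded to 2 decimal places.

75.00° N, 30.00° W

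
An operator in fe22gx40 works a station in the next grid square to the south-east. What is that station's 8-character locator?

Longitude extended square 4; +1 → 5.
Latitude extended square 0; −1 → -1, wraps to 9, carry into subsquare.
Latitude subsquare x = 23; −1 → 22 = w.

FE22gw59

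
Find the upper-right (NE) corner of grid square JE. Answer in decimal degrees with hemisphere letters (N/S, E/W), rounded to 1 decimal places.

Field J=9, E=4: +9·20° lon, +4·10° lat → SW at lon 0°, lat -50°.
Cell spans 20° lon × 10° lat. NE corner is SW corner plus one full cell.
latitude 40.0° S, longitude 20.0° E.

40.0° S, 20.0° E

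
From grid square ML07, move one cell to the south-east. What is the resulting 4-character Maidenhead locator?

Longitude square 0; +1 → 1.
Latitude square 7; −1 → 6.

ML16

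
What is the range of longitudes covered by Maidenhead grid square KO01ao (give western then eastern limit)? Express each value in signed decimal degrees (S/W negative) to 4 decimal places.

Field K=10, O=14: +10·20° lon, +14·10° lat → SW at lon 20°, lat 50°.
Square 0, 1: +0·2° lon, +1·1° lat → SW at lon 20°, lat 51°.
Subsquare a=0, o=14: +0·0.0833333° lon, +14·0.0416667° lat → SW at lon 20°, lat 51.5833°.
Cell spans 0.0833333° lon × 0.0416667° lat.
west 20.0000, east 20.0833.

20.0000, 20.0833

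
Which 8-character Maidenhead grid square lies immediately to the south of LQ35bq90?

LQ35bp99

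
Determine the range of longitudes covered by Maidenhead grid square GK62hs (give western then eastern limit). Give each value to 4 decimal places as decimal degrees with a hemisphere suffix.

Field G=6, K=10: +6·20° lon, +10·10° lat → SW at lon -60°, lat 10°.
Square 6, 2: +6·2° lon, +2·1° lat → SW at lon -48°, lat 12°.
Subsquare h=7, s=18: +7·0.0833333° lon, +18·0.0416667° lat → SW at lon -47.4167°, lat 12.75°.
Cell spans 0.0833333° lon × 0.0416667° lat.
west 47.4167° W, east 47.3333° W.

47.4167° W, 47.3333° W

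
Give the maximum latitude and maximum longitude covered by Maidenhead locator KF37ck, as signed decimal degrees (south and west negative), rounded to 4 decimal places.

Field K=10, F=5: +10·20° lon, +5·10° lat → SW at lon 20°, lat -40°.
Square 3, 7: +3·2° lon, +7·1° lat → SW at lon 26°, lat -33°.
Subsquare c=2, k=10: +2·0.0833333° lon, +10·0.0416667° lat → SW at lon 26.1667°, lat -32.5833°.
Cell spans 0.0833333° lon × 0.0416667° lat. NE corner is SW corner plus one full cell.
latitude -32.5417, longitude 26.2500.

-32.5417, 26.2500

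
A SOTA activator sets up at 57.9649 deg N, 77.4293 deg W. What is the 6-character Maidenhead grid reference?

Offset from 180°W / 90°S: lon 102.5707°, lat 147.9649°.
Field: 102.5707/20 → 5 → F, 147.9649/10 → 14 → O; chars FO.
Square: 2.5707/2 → 1, 7.9649/1 → 7; chars 17.
Subsquare: 0.5707/0.0833333 → 6 → g, 0.9649/0.0416667 → 23 → x; chars gx.

FO17gx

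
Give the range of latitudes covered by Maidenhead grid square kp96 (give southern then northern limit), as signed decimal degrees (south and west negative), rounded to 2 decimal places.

66.00, 67.00

Field K=10, P=15: +10·20° lon, +15·10° lat → SW at lon 20°, lat 60°.
Square 9, 6: +9·2° lon, +6·1° lat → SW at lon 38°, lat 66°.
Cell spans 2° lon × 1° lat.
south 66.00, north 67.00.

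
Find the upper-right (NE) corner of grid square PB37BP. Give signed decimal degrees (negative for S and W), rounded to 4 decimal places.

-72.3333, 126.1667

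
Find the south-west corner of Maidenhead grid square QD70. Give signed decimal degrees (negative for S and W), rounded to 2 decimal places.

-60.00, 154.00

Field Q=16, D=3: +16·20° lon, +3·10° lat → SW at lon 140°, lat -60°.
Square 7, 0: +7·2° lon, +0·1° lat → SW at lon 154°, lat -60°.
latitude -60.00, longitude 154.00.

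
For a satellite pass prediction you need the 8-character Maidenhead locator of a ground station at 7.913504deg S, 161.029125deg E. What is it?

Offset from 180°W / 90°S: lon 341.02913°, lat 82.08650°.
Field: 341.02913/20 → 17 → R, 82.08650/10 → 8 → I; chars RI.
Square: 1.02913/2 → 0, 2.08650/1 → 2; chars 02.
Subsquare: 1.02913/0.0833333 → 12 → m, 0.08650/0.0416667 → 2 → c; chars mc.
Extended square: 0.02913/0.00833333 → 3, 0.00316/0.00416667 → 0; chars 30.

RI02mc30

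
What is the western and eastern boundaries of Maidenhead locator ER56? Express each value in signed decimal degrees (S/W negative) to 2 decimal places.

Field E=4, R=17: +4·20° lon, +17·10° lat → SW at lon -100°, lat 80°.
Square 5, 6: +5·2° lon, +6·1° lat → SW at lon -90°, lat 86°.
Cell spans 2° lon × 1° lat.
west -90.00, east -88.00.

-90.00, -88.00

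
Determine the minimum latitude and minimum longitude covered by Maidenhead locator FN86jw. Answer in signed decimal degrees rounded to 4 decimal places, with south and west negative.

Field F=5, N=13: +5·20° lon, +13·10° lat → SW at lon -80°, lat 40°.
Square 8, 6: +8·2° lon, +6·1° lat → SW at lon -64°, lat 46°.
Subsquare j=9, w=22: +9·0.0833333° lon, +22·0.0416667° lat → SW at lon -63.25°, lat 46.9167°.
latitude 46.9167, longitude -63.2500.

46.9167, -63.2500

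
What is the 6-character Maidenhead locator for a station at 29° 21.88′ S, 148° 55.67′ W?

BG50mp

Offset from 180°W / 90°S: lon 31.0722°, lat 60.6353°.
Field: lon ⌊31.0722/20⌋ = 1 → B; lat ⌊60.6353/10⌋ = 6 → G.
Square: lon ⌊11.0722/2⌋ = 5; lat ⌊0.6353/1⌋ = 0.
Subsquare: lon ⌊1.0722/0.0833333⌋ = 12 → m; lat ⌊0.6353/0.0416667⌋ = 15 → p.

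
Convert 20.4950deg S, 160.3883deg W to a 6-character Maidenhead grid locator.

AG99tm

Add 180° to longitude and 90° to latitude: 19.6117, 69.5050.
Field: 19.6117/20 → 0 → A, 69.5050/10 → 6 → G; chars AG.
Square: 19.6117/2 → 9, 9.5050/1 → 9; chars 99.
Subsquare: 1.6117/0.0833333 → 19 → t, 0.5050/0.0416667 → 12 → m; chars tm.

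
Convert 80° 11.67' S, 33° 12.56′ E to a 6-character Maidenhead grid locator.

KA69ot

Offset from 180°W / 90°S: lon 213.2093°, lat 9.8055°.
Field: lon ⌊213.2093/20⌋ = 10 → K; lat ⌊9.8055/10⌋ = 0 → A.
Square: lon ⌊13.2093/2⌋ = 6; lat ⌊9.8055/1⌋ = 9.
Subsquare: lon ⌊1.2093/0.0833333⌋ = 14 → o; lat ⌊0.8055/0.0416667⌋ = 19 → t.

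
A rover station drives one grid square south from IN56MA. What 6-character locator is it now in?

IN55mx

Latitude subsquare a = 0; −1 → -1, wraps to 23 = x, carry into square.
Latitude square 6; −1 → 5.
The longitude characters are unchanged.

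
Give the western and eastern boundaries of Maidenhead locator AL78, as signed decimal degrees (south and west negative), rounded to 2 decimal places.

-166.00, -164.00

Field A=0, L=11: +0·20° lon, +11·10° lat → SW at lon -180°, lat 20°.
Square 7, 8: +7·2° lon, +8·1° lat → SW at lon -166°, lat 28°.
Cell spans 2° lon × 1° lat.
west -166.00, east -164.00.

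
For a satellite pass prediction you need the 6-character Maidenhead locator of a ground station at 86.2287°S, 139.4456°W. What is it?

CA03gs

Offset from 180°W / 90°S: lon 40.5544°, lat 3.7713°.
Field: lon ⌊40.5544/20⌋ = 2 → C; lat ⌊3.7713/10⌋ = 0 → A.
Square: lon ⌊0.5544/2⌋ = 0; lat ⌊3.7713/1⌋ = 3.
Subsquare: lon ⌊0.5544/0.0833333⌋ = 6 → g; lat ⌊0.7713/0.0416667⌋ = 18 → s.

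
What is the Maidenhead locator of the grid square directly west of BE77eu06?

BE77du96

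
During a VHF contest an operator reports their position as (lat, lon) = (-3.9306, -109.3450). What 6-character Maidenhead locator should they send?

DI56hb

Shift to the Maidenhead origin (180°W, 90°S): lon 70.6550, lat 86.0694.
Field: lon ⌊70.6550/20⌋ = 3 → D; lat ⌊86.0694/10⌋ = 8 → I.
Square: lon ⌊10.6550/2⌋ = 5; lat ⌊6.0694/1⌋ = 6.
Subsquare: lon ⌊0.6550/0.0833333⌋ = 7 → h; lat ⌊0.0694/0.0416667⌋ = 1 → b.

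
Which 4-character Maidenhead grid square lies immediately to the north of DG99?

DH90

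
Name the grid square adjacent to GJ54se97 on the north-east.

GJ54te08

Longitude extended square 9; +1 → 10, wraps to 0, carry into subsquare.
Longitude subsquare s = 18; +1 → 19 = t.
Latitude extended square 7; +1 → 8.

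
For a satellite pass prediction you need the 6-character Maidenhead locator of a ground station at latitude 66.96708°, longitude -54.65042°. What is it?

Offset from 180°W / 90°S: lon 125.3496°, lat 156.9671°.
Field (20°×10°, letters A–R): 125.3496/20 → 6 → G, 156.9671/10 → 15 → P; chars GP.
Square (2°×1°, digits 0–9): 5.3496/2 → 2, 6.9671/1 → 6; chars 26.
Subsquare (5′×2.5′, letters a–x): 1.3496/0.0833333 → 16 → q, 0.9671/0.0416667 → 23 → x; chars qx.

GP26qx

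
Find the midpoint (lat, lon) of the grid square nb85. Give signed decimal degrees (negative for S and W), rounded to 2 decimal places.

Field N=13, B=1: +13·20° lon, +1·10° lat → SW at lon 80°, lat -80°.
Square 8, 5: +8·2° lon, +5·1° lat → SW at lon 96°, lat -75°.
Cell spans 2° lon × 1° lat. Centre is SW corner plus half of each.
latitude -74.50, longitude 97.00.

-74.50, 97.00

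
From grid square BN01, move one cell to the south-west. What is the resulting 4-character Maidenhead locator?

Longitude square 0; −1 → -1, wraps to 9, carry into field.
Longitude field B = 1; −1 → 0 = A.
Latitude square 1; −1 → 0.

AN90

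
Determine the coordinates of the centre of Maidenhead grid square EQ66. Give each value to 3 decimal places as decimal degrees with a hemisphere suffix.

76.500° N, 87.000° W

Field E=4, Q=16: +4·20° lon, +16·10° lat → SW at lon -100°, lat 70°.
Square 6, 6: +6·2° lon, +6·1° lat → SW at lon -88°, lat 76°.
Cell spans 2° lon × 1° lat. Centre is SW corner plus half of each.
latitude 76.500° N, longitude 87.000° W.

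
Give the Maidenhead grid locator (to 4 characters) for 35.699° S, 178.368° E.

RF94

Shift to the Maidenhead origin (180°W, 90°S): lon 358.37, lat 54.30.
Field (20°×10°, letters A–R): 358.37/20 → 17 → R, 54.30/10 → 5 → F; chars RF.
Square (2°×1°, digits 0–9): 18.37/2 → 9, 4.30/1 → 4; chars 94.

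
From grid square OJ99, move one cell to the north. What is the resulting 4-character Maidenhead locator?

OK90

Latitude square 9; +1 → 10, wraps to 0, carry into field.
Latitude field J = 9; +1 → 10 = K.
The longitude characters are unchanged.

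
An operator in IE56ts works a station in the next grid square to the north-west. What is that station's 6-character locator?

IE56st

Longitude subsquare t = 19; −1 → 18 = s.
Latitude subsquare s = 18; +1 → 19 = t.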